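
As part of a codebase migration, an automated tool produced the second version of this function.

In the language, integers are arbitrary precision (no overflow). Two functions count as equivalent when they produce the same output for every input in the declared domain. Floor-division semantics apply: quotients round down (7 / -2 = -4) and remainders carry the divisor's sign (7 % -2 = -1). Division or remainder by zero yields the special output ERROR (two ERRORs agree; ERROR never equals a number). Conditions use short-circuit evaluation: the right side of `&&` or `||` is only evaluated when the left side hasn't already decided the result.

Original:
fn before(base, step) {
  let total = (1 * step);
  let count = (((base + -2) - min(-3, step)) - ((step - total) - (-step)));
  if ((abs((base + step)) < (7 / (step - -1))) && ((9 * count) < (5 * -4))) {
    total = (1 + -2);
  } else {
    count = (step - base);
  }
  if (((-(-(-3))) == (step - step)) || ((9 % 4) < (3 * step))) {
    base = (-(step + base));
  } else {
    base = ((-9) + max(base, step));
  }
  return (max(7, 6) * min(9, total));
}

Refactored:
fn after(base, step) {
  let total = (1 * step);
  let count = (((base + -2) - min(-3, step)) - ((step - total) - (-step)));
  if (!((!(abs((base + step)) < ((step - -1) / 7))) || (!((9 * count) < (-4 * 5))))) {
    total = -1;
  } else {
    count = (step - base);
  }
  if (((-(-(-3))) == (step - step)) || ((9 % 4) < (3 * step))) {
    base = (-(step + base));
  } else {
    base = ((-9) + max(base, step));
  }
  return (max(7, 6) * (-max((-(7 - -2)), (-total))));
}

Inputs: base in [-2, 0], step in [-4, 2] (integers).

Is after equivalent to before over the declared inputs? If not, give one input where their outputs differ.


The rewrite breaks on base=-2, step=-1, where the results are ERROR and -7.
before: total := -1 | count := 0 | divide-by-zero, output ERROR
after: total := -1 | count := 0 | (!((!(abs((base + step)) < ((step - -1) / 7))) || (!((9 * count) < (-4 * 5))))): false | count := 1 | (((-(-(-3))) == (step - step)) || ((9 % 4) < (3 * step))): false | base := -10 | result -7
verdict: not equivalent; witness: base=-2, step=-1


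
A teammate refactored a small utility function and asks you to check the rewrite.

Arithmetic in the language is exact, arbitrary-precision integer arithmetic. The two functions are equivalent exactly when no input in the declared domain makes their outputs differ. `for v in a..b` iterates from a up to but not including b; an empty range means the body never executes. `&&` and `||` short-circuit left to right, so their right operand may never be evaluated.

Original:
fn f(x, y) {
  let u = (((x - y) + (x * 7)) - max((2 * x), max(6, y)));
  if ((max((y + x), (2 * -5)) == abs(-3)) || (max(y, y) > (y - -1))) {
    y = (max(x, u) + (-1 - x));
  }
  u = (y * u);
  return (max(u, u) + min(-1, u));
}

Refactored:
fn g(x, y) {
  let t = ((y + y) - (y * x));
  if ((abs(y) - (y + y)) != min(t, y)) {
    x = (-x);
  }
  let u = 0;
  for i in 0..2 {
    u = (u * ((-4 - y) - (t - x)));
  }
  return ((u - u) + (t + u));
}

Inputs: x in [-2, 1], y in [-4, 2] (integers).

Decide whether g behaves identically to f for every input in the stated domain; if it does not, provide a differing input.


These are not equivalent — on x=-2, y=-4 the outputs split (71 vs -16).
f: u=-18, then ((max((y + x), (2 * -5)) == abs(-3)) || (max(y, y) > (y - -1))) is false, then u=72, then returns 71
g: t=-16, then ((abs(y) - (y + y)) != min(t, y)) is true, then x=2, then u=0, then (i=0), then u=0, then (i=1), then u=0, then returns -16
verdict: not equivalent; witness: x=-2, y=-4


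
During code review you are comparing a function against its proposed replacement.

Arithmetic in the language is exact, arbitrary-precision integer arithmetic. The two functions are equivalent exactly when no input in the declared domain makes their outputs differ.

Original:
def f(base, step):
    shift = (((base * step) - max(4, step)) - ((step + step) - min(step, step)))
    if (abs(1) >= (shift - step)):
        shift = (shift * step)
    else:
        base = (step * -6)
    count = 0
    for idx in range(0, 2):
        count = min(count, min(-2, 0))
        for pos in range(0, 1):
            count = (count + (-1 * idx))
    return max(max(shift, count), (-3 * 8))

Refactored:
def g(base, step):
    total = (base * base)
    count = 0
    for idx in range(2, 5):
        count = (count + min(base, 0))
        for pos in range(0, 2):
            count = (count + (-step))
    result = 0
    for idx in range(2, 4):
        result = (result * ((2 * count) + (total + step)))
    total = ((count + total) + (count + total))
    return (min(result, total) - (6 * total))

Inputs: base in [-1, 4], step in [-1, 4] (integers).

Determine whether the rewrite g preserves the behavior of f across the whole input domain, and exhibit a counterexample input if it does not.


These are not equivalent — on base=-1, step=-1 the outputs split (2 vs -48).
f: shift = -2; (abs(1) >= (shift - step)) -> true; shift = 2; count = 0; [idx=0]; count = -2; [pos=0]; count = -2; [idx=1]; count = -2; [pos=0]; count = -3; return 2
g: total = 1; count = 0; [idx=2]; count = -1; [pos=0]; count = 0; [pos=1]; count = 1; [idx=3]; count = 0; [pos=0]; count = 1; [pos=1]; count = 2; [idx=4]; count = 1; [pos=0]; count = 2; [pos=1]; count = 3; result = 0; [idx=2]; result = 0; [idx=3]; result = 0; total = 8; return -48
verdict: not equivalent; witness: base=-1, step=-1


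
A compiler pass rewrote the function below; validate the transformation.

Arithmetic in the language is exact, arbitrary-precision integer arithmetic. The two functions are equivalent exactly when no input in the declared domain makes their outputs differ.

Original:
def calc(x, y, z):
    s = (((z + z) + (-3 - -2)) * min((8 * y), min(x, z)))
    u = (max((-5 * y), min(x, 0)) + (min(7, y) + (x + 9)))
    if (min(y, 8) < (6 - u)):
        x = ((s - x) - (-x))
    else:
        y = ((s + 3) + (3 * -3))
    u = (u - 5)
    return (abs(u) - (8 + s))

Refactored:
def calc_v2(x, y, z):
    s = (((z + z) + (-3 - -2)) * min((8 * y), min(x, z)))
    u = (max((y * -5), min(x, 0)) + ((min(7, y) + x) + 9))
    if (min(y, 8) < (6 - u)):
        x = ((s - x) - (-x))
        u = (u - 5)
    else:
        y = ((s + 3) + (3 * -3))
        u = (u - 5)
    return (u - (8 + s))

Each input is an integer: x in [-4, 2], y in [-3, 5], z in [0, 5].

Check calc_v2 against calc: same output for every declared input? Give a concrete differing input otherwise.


Run the pair on x=-4, y=1, z=0.
calc: s = 4; u = 2; (min(y, 8) < (6 - u)) -> true; x = 4; u = -3; return -9
calc_v2: s = 4; u = 2; (min(y, 8) < (6 - u)) -> true; x = 4; u = -3; return -15
-9 and -15 differ, so these are not the same function on this domain.
verdict: not equivalent; witness: x=-4, y=1, z=0


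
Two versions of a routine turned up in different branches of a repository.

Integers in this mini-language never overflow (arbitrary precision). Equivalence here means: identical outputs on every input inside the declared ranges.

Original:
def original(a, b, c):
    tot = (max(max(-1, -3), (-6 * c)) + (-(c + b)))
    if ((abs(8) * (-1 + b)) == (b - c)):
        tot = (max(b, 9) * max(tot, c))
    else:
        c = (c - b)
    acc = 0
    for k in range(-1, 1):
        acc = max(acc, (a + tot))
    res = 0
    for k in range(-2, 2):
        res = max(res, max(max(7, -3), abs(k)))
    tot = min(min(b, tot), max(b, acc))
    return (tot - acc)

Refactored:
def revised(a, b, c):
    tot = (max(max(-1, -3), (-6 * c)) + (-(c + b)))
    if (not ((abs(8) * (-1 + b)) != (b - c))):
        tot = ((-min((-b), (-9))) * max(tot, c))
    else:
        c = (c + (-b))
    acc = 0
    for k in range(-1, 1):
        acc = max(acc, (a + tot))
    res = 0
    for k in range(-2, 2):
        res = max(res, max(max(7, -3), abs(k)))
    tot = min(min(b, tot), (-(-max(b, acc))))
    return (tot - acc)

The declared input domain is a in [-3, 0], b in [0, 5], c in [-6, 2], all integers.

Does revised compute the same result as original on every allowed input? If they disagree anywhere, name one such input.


Comparing the listings, the differences include: boolean connective usage differs; and arithmetic usage differs; and comparison usage differs; and min/max/abs usage differs.
As a probe, take a=-2, b=2, c=-6: original runs tot := 40 | ((abs(8) * (-1 + b)) == (b - c)): true | tot := 360 | acc := 0 | iter k=-1: | acc := 358 | iter k=0: | acc := 358 | res := 0 | iter k=-2: | res := 7 | iter k=-1: | res := 7 | iter k=0: | res := 7 | iter k=1: | res := 7 | tot := 2 | result -356; revised runs tot := 40 | (not ((abs(8) * (-1 + b)) != (b - c))): true | tot := 360 | acc := 0 | iter k=-1: | acc := 358 | iter k=0: | acc := 358 | res := 0 | iter k=-2: | res := 7 | iter k=-1: | res := 7 | iter k=0: | res := 7 | iter k=1: | res := 7 | tot := 2 | result -356; both end at -356.
Every one of the 216 inputs gives matching results.
verdict: equivalent


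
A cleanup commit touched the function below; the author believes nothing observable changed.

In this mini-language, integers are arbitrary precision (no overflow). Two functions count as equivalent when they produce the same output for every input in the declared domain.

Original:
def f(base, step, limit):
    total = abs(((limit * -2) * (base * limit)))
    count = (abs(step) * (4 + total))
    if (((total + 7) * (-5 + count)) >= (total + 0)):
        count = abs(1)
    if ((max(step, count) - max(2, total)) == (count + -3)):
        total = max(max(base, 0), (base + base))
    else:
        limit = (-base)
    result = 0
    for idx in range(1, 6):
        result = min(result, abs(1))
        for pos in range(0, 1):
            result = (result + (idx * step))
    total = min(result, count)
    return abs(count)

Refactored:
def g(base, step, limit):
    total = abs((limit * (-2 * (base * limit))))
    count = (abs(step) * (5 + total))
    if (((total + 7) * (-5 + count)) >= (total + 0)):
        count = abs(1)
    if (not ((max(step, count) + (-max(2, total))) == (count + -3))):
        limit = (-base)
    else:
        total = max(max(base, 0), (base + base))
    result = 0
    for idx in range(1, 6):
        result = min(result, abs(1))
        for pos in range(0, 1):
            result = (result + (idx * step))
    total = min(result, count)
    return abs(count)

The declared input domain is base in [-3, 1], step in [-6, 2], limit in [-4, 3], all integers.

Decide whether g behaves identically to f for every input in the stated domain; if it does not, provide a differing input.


At base=-3, step=-1, limit=0: f gives 4, g gives 1.
verdict: not equivalent; witness: base=-3, step=-1, limit=0


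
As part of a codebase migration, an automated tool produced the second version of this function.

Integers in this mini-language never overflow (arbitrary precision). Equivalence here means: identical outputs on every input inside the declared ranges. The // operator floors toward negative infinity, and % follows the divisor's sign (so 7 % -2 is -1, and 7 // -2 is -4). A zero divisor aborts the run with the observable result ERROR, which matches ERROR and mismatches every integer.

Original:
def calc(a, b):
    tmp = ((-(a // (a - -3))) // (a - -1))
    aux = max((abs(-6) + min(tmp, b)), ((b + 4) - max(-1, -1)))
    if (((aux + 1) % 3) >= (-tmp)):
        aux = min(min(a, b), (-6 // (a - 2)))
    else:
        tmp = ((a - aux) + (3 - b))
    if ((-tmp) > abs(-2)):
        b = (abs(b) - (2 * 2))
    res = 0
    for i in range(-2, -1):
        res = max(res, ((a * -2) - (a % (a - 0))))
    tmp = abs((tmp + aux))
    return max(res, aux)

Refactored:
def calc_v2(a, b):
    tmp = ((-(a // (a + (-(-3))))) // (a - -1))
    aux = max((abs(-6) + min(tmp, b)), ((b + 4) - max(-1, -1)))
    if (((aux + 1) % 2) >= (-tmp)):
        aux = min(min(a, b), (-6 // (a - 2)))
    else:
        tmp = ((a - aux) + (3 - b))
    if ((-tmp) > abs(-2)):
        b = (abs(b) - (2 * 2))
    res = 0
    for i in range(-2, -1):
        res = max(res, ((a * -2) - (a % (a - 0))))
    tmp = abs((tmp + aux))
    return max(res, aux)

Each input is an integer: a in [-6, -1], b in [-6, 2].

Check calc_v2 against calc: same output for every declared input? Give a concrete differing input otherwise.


Try a=-2, b=2.
calc: tmp = -2; aux = 7; (((aux + 1) % 3) >= (-tmp)) -> true; aux = -2; ((-tmp) > abs(-2)) -> false; res = 0; [i=-2]; res = 4; tmp = 4; return 4
calc_v2: tmp = -2; aux = 7; (((aux + 1) % 2) >= (-tmp)) -> false; tmp = -8; ((-tmp) > abs(-2)) -> true; b = -2; res = 0; [i=-2]; res = 4; tmp = 1; return 7
4 against 7: the behavior changed.
verdict: not equivalent; witness: a=-2, b=2


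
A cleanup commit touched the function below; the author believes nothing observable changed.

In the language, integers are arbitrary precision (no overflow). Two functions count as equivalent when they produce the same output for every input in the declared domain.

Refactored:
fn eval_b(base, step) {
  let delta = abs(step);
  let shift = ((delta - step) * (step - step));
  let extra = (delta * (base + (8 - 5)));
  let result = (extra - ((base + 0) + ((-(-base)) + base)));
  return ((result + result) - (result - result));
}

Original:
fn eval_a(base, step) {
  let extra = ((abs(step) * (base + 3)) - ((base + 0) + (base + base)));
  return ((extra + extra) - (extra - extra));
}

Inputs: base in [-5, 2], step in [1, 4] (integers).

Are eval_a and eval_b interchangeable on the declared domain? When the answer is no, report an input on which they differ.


Side by side, the visible changes include: statement counts differ; constant usage differs; arithmetic usage differs; local variable names differ.
Tracing base=-1, step=4: eval_a: extra=11, then returns 22 | eval_b: delta=4, then shift=0, then extra=8, then result=11, then returns 22 — matching result 22.
An exhaustive pass over the 32 declared inputs shows identical outputs.
verdict: equivalent


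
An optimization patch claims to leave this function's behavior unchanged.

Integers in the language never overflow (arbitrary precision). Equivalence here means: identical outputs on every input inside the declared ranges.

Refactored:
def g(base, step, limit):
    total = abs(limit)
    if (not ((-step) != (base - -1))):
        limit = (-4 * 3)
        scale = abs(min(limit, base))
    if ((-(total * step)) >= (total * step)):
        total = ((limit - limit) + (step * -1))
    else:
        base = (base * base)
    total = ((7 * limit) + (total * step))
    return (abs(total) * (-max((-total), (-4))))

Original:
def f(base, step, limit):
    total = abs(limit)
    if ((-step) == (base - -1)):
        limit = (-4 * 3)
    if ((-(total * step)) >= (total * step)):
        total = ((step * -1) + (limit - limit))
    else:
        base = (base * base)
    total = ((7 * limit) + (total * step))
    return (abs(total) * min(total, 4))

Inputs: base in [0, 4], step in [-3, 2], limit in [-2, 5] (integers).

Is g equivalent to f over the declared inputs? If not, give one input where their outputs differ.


The two versions differ — the changes include min/max/abs usage differs; and statement counts differ; and boolean connective usage differs; and comparison usage differs; and local variable names differ.
Spot check at base=3, step=2, limit=0 — f: total=0, then ((-step) == (base - -1)) is false, then ((-(total * step)) >= (total * step)) is true, then total=-2, then total=-4, then returns -16. g: total=0, then (not ((-step) != (base - -1))) is false, then ((-(total * step)) >= (total * step)) is true, then total=-2, then total=-4, then returns -16. Both give -16.
Across all 240 domain points the two functions coincide.
verdict: equivalent


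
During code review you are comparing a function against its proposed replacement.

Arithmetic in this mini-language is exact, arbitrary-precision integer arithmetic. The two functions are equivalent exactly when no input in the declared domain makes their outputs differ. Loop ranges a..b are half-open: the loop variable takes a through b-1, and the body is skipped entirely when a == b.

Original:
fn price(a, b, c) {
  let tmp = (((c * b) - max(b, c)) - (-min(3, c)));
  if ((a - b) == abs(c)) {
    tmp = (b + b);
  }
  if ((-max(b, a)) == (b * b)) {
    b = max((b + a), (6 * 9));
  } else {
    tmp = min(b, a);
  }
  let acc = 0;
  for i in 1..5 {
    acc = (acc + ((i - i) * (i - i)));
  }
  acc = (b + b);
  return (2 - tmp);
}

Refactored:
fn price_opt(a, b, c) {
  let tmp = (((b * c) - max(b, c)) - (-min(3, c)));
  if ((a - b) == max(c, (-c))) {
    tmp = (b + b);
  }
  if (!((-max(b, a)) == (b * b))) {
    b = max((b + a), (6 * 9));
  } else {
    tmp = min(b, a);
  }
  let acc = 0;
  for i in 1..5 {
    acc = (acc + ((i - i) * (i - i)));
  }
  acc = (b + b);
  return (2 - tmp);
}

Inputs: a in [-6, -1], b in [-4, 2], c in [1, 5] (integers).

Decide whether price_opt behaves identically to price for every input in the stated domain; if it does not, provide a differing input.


Evaluate both at a=-6, b=-4, c=1.
price: tmp = -4; ((a - b) == abs(c)) -> false; ((-max(b, a)) == (b * b)) -> false; tmp = -6; acc = 0; [i=1]; acc = 0; [i=2]; acc = 0; [i=3]; acc = 0; [i=4]; acc = 0; acc = -8; return 8
price_opt: tmp = -4; ((a - b) == max(c, (-c))) -> false; (!((-max(b, a)) == (b * b))) -> true; b = 54; acc = 0; [i=1]; acc = 0; [i=2]; acc = 0; [i=3]; acc = 0; [i=4]; acc = 0; acc = 108; return 6
8 against 6: the behavior changed.
verdict: not equivalent; witness: a=-6, b=-4, c=1


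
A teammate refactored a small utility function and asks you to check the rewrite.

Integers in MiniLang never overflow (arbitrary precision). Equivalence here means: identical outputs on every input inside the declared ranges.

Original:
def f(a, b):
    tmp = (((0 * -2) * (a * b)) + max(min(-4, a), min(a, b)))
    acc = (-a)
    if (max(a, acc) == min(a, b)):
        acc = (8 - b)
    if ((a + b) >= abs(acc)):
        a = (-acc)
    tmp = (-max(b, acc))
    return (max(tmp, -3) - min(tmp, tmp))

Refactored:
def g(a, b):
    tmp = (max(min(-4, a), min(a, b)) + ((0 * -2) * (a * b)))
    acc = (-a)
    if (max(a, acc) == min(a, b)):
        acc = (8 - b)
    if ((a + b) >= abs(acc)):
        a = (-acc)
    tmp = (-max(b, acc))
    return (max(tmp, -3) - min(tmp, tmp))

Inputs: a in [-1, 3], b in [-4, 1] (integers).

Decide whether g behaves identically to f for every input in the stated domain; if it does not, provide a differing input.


The two versions differ — the changes include same computation, different form.
One worked example (a=0, b=1) — f: tmp := 0 | acc := 0 | (max(a, acc) == min(a, b)): true | acc := 7 | ((a + b) >= abs(acc)): false | tmp := -7 | result 4; g: tmp := 0 | acc := 0 | (max(a, acc) == min(a, b)): true | acc := 7 | ((a + b) >= abs(acc)): false | tmp := -7 | result 4; agreement on 4.
Across all 30 domain points the two functions coincide.
verdict: equivalent


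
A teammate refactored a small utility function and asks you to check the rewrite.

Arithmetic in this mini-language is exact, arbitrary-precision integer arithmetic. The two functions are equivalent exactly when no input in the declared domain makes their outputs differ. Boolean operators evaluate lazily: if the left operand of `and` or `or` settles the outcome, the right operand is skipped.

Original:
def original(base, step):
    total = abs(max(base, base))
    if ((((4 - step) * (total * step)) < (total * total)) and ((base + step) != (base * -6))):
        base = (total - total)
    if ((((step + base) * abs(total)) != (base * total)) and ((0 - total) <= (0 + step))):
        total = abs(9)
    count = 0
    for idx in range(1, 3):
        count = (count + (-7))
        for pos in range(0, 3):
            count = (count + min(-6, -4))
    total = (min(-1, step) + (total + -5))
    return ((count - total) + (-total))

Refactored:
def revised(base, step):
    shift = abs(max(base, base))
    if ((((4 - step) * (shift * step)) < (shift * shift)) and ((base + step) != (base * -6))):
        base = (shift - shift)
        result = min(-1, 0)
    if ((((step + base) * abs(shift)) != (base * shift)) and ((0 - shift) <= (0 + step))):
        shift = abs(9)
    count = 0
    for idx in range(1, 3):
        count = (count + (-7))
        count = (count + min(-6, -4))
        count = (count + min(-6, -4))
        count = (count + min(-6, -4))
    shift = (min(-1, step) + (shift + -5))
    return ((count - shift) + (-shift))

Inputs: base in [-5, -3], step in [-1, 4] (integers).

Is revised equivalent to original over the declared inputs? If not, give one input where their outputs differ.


The two are interchangeable: arithmetic usage differs, plus constant usage differs, plus min/max/abs usage differs, plus loop structure differs, plus statement counts differ, plus local variable names differ, and every declared input agrees.
As a probe, take base=-3, step=0: original runs total becomes 3; next ((((4 - step) * (total * step)) < (total * total)) and ((base + step) != (base * -6))) evaluates to true; next base becomes 0; next ((((step + base) * abs(total)) != (base * total)) and ((0 - total) <= (0 + step))) evaluates to false; next count becomes 0; next at idx=1:; next count becomes -7; next at pos=0:; next count becomes -13; next at pos=1:; next count becomes -19; next at pos=2:; next count becomes -25; next at idx=2:; next count becomes -32; next at pos=0:; next count becomes -38; next at pos=1:; next count becomes -44; next at pos=2:; next count becomes -50; next total becomes -3; next final value -44; revised runs shift becomes 3; next ((((4 - step) * (shift * step)) < (shift * shift)) and ((base + step) != (base * -6))) evaluates to true; next base becomes 0; next result becomes -1; next ((((step + base) * abs(shift)) != (base * shift)) and ((0 - shift) <= (0 + step))) evaluates to false; next count becomes 0; next at idx=1:; next count becomes -7; next count becomes -13; next count becomes -19; next count becomes -25; next at idx=2:; next count becomes -32; next count becomes -38; next count becomes -44; next count becomes -50; next shift becomes -3; next final value -44; both end at -44.
An exhaustive pass over the 18 declared inputs shows identical outputs.
verdict: equivalent


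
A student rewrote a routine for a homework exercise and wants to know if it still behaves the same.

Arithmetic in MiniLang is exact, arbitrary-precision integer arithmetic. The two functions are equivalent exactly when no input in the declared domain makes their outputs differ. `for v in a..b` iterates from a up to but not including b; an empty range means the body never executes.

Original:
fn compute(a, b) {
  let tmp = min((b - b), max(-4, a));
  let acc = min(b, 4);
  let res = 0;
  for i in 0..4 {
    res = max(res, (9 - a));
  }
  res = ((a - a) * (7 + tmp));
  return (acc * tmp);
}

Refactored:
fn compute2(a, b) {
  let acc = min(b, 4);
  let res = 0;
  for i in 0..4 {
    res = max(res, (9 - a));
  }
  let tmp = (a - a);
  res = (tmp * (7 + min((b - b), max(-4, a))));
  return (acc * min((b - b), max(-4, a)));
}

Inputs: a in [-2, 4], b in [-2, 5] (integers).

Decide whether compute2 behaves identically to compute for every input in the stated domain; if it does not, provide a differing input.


The two versions differ — the changes include constant usage differs, min/max/abs usage differs, arithmetic usage differs.
As a probe, take a=3, b=-1: compute runs tmp=0, then acc=-1, then res=0, then (i=0), then res=6, then (i=1), then res=6, then (i=2), then res=6, then (i=3), then res=6, then res=0, then returns 0; compute2 runs acc=-1, then res=0, then (i=0), then res=6, then (i=1), then res=6, then (i=2), then res=6, then (i=3), then res=6, then tmp=0, then res=0, then returns 0; both end at 0.
Sweeping the whole domain (56 inputs) finds no disagreement.
verdict: equivalent


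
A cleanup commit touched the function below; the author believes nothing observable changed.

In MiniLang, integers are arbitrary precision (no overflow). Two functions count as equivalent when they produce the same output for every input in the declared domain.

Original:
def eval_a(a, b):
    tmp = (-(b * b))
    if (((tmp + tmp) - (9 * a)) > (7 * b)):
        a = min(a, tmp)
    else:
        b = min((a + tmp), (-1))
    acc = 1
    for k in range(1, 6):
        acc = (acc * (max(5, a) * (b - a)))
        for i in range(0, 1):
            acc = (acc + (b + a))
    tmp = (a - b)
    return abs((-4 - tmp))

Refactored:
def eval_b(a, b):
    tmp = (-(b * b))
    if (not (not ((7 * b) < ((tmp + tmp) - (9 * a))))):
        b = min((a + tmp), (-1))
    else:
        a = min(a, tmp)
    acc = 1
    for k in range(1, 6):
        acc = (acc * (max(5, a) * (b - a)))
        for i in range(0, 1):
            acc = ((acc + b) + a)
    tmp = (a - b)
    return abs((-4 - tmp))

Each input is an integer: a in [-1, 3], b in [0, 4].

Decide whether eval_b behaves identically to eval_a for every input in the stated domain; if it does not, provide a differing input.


The rewrite breaks on a=-1, b=0, where the results are 3 and 4.
eval_a: tmp=0, then (((tmp + tmp) - (9 * a)) > (7 * b)) is true, then a=-1, then acc=1, then (k=1), then acc=5, then (i=0), then acc=4, then (k=2), then acc=20, then (i=0), then acc=19, then (k=3), then acc=95, then (i=0), then acc=94, then (k=4), then acc=470, then (i=0), then acc=469, then (k=5), then acc=2345, then (i=0), then acc=2344, then tmp=-1, then returns 3
eval_b: tmp=0, then (not (not ((7 * b) < ((tmp + tmp) - (9 * a))))) is true, then b=-1, then acc=1, then (k=1), then acc=0, then (i=0), then acc=-2, then (k=2), then acc=0, then (i=0), then acc=-2, then (k=3), then acc=0, then (i=0), then acc=-2, then (k=4), then acc=0, then (i=0), then acc=-2, then (k=5), then acc=0, then (i=0), then acc=-2, then tmp=0, then returns 4
verdict: not equivalent; witness: a=-1, b=0


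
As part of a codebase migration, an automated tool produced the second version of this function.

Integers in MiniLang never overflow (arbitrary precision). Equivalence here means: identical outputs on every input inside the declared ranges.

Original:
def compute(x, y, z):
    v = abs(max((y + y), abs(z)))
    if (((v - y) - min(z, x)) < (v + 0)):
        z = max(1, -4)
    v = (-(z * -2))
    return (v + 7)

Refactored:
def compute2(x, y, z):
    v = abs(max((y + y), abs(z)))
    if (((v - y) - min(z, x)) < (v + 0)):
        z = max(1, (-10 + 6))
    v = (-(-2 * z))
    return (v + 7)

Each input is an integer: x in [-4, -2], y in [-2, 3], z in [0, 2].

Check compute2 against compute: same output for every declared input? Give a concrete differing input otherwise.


Reading the diff, among the changes: arithmetic usage differs, constant usage differs.
One worked example (x=-3, y=-2, z=1) — compute: v=1, then (((v - y) - min(z, x)) < (v + 0)) is false, then v=2, then returns 9; compute2: v=1, then (((v - y) - min(z, x)) < (v + 0)) is false, then v=2, then returns 9; agreement on 9.
Checked all 54 inputs in the declared domain: the outputs agree on every one.
verdict: equivalent


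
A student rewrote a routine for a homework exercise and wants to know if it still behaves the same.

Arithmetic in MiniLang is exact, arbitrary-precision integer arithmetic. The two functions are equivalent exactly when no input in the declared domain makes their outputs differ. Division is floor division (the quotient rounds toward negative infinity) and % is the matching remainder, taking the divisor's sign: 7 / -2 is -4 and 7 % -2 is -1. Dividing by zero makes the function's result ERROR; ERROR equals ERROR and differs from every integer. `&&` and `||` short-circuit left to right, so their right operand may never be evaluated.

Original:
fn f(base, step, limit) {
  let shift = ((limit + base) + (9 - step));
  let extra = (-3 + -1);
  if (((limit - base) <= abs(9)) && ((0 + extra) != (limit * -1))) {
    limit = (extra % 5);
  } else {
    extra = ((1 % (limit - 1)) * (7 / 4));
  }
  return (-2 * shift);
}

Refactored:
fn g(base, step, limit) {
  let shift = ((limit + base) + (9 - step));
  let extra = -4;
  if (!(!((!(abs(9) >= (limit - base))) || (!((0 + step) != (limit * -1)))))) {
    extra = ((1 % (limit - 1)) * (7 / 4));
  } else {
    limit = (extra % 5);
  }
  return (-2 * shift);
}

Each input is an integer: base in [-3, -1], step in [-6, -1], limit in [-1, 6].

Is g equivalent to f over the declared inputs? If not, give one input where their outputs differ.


Try base=-3, step=-1, limit=1.
f: shift becomes 8; next extra becomes -4; next (((limit - base) <= abs(9)) && ((0 + extra) != (limit * -1))) evaluates to true; next limit becomes 1; next final value -16
g: shift becomes 8; next extra becomes -4; next (!(!((!(abs(9) >= (limit - base))) || (!((0 + step) != (limit * -1)))))) evaluates to true; next hits division by zero so the output is ERROR
-16 and ERROR differ, so these are not the same function on this domain.
verdict: not equivalent; witness: base=-3, step=-1, limit=1


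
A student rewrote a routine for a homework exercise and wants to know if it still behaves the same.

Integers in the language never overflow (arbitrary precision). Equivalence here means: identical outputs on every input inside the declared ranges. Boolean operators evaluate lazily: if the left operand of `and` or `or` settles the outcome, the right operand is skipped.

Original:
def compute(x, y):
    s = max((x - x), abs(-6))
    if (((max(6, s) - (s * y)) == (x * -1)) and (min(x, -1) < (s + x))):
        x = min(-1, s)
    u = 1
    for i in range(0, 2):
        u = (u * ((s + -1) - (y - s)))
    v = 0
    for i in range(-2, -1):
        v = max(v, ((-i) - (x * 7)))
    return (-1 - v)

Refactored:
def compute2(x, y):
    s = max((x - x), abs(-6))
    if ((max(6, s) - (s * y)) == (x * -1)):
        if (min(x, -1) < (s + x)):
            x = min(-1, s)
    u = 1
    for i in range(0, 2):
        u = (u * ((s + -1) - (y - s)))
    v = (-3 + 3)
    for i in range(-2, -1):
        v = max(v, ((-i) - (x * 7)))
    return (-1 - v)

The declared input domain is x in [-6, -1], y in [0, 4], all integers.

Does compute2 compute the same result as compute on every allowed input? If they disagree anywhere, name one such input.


Behavior is preserved: although boolean connective usage differs; statement counts differ; arithmetic usage differs; constant usage differs; branching structure differs, the outputs never diverge.
Spot check at x=-6, y=0 — compute: s = 6; (((max(6, s) - (s * y)) == (x * -1)) and (min(x, -1) < (s + x))) -> true; x = -1; u = 1; [i=0]; u = 11; [i=1]; u = 121; v = 0; [i=-2]; v = 9; return -10. compute2: s = 6; ((max(6, s) - (s * y)) == (x * -1)) -> true; (min(x, -1) < (s + x)) -> true; x = -1; u = 1; [i=0]; u = 11; [i=1]; u = 121; v = 0; [i=-2]; v = 9; return -10. Both give -10.
An exhaustive pass over the 30 declared inputs shows identical outputs.
verdict: equivalent


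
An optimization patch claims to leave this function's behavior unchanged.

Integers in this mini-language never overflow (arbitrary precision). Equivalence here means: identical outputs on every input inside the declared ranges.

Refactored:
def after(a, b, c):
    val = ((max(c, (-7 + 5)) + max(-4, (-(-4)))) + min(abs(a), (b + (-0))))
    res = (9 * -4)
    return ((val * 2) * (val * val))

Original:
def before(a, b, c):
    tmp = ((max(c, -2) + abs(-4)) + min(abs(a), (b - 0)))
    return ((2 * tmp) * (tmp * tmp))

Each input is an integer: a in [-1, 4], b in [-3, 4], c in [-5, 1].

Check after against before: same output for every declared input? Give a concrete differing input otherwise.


Although local variable names differ, plus min/max/abs usage differs, plus constant usage differs, plus arithmetic usage differs, plus statement counts differ, 336/336 inputs agree.
verdict: equivalent


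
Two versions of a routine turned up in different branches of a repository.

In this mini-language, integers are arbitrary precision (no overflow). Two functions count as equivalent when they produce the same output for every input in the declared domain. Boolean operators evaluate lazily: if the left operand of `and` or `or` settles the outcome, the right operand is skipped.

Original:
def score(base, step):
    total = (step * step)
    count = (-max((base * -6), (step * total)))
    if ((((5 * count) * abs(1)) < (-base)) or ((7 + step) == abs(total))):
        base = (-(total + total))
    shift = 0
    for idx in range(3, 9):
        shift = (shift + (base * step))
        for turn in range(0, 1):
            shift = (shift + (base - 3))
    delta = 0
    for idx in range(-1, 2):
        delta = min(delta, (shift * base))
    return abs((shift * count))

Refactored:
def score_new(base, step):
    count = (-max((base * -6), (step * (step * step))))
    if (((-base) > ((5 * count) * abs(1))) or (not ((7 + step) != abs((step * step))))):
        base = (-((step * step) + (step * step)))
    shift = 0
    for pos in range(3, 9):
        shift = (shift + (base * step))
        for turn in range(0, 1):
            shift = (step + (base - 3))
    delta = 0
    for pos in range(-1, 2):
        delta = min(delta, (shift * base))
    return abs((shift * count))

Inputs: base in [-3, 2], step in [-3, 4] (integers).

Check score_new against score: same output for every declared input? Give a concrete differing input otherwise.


The rewrite breaks on base=-3, step=-3, where the results are 3564 and 432.
score: total becomes 9; next count becomes -18; next ((((5 * count) * abs(1)) < (-base)) or ((7 + step) == abs(total))) evaluates to true; next base becomes -18; next shift becomes 0; next at idx=3:; next shift becomes 54; next at turn=0:; next shift becomes 33; next at idx=4:; next shift becomes 87; next at turn=0:; next shift becomes 66; next at idx=5:; next shift becomes 120; next at turn=0:; next shift becomes 99; next at idx=6:; next shift becomes 153; next at turn=0:; next shift becomes 132; next at idx=7:; next shift becomes 186; next at turn=0:; next shift becomes 165; next at idx=8:; next shift becomes 219; next at turn=0:; next shift becomes 198; next delta becomes 0; next at idx=-1:; next delta becomes -3564; next at idx=0:; next delta becomes -3564; next at idx=1:; next delta becomes -3564; next final value 3564
score_new: count becomes -18; next (((-base) > ((5 * count) * abs(1))) or (not ((7 + step) != abs((step * step))))) evaluates to true; next base becomes -18; next shift becomes 0; next at pos=3:; next shift becomes 54; next at turn=0:; next shift becomes -24; next at pos=4:; next shift becomes 30; next at turn=0:; next shift becomes -24; next at pos=5:; next shift becomes 30; next at turn=0:; next shift becomes -24; next at pos=6:; next shift becomes 30; next at turn=0:; next shift becomes -24; next at pos=7:; next shift becomes 30; next at turn=0:; next shift becomes -24; next at pos=8:; next shift becomes 30; next at turn=0:; next shift becomes -24; next delta becomes 0; next at pos=-1:; next delta becomes 0; next at pos=0:; next delta becomes 0; next at pos=1:; next delta becomes 0; next final value 432
verdict: not equivalent; witness: base=-3, step=-3


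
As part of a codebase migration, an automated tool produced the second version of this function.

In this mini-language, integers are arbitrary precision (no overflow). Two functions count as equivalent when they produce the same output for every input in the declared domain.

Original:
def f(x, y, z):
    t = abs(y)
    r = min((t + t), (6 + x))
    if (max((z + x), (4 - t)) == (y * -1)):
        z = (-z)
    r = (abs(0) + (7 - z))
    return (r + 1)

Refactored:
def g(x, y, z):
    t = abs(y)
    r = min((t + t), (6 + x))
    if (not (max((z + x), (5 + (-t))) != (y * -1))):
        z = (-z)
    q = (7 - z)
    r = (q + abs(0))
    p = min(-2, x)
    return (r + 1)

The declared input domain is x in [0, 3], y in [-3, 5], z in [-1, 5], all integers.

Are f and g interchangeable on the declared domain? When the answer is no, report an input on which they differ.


The rewrite breaks on x=0, y=-2, z=-1, where the results are 7 and 9.
f: t := 2 | r := 4 | (max((z + x), (4 - t)) == (y * -1)): true | z := 1 | r := 6 | result 7
g: t := 2 | r := 4 | (not (max((z + x), (5 + (-t))) != (y * -1))): false | q := 8 | r := 8 | p := -2 | result 9
verdict: not equivalent; witness: x=0, y=-2, z=-1


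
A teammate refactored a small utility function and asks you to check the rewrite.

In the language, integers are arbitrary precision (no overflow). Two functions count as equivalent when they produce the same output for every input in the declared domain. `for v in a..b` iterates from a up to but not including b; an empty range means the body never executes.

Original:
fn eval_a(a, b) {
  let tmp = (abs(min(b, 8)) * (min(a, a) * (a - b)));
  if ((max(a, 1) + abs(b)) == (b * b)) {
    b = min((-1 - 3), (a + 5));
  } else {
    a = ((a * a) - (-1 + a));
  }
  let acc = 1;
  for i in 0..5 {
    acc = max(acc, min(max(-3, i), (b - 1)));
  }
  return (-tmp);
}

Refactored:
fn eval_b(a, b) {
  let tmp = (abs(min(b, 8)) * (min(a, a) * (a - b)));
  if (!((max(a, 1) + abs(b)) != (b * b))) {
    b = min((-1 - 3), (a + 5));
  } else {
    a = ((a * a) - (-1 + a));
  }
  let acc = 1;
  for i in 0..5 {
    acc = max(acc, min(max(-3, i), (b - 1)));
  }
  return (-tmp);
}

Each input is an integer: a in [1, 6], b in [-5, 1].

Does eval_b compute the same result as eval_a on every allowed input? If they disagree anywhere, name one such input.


The two are interchangeable: boolean connective usage differs, plus comparison usage differs, and every declared input agrees.
Tracing a=1, b=-4: eval_a: tmp becomes 20; next ((max(a, 1) + abs(b)) == (b * b)) evaluates to false; next a becomes 1; next acc becomes 1; next at i=0:; next acc becomes 1; next at i=1:; next acc becomes 1; next at i=2:; next acc becomes 1; next at i=3:; next acc becomes 1; next at i=4:; next acc becomes 1; next final value -20 | eval_b: tmp becomes 20; next (!((max(a, 1) + abs(b)) != (b * b))) evaluates to false; next a becomes 1; next acc becomes 1; next at i=0:; next acc becomes 1; next at i=1:; next acc becomes 1; next at i=2:; next acc becomes 1; next at i=3:; next acc becomes 1; next at i=4:; next acc becomes 1; next final value -20 — matching result -20.
Across all 42 domain points the two functions coincide.
verdict: equivalent


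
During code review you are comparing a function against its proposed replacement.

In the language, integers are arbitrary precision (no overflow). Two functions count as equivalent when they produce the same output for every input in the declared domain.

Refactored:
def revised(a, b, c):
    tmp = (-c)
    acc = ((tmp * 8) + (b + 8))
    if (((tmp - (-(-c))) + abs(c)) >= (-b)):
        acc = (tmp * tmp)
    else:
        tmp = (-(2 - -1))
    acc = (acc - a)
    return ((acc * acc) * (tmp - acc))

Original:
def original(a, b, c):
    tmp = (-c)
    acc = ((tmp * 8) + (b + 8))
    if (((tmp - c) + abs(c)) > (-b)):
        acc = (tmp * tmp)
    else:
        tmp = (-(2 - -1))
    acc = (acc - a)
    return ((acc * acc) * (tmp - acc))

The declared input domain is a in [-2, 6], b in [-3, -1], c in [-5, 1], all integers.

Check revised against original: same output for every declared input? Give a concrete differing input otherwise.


Evaluate both at a=-2, b=-3, c=-1.
original: tmp := 1 | acc := 13 | (((tmp - c) + abs(c)) > (-b)): false | tmp := -3 | acc := 15 | result -4050
revised: tmp := 1 | acc := 13 | (((tmp - (-(-c))) + abs(c)) >= (-b)): true | acc := 1 | acc := 3 | result -18
-4050 and -18 differ, so these are not the same function on this domain.
verdict: not equivalent; witness: a=-2, b=-3, c=-1


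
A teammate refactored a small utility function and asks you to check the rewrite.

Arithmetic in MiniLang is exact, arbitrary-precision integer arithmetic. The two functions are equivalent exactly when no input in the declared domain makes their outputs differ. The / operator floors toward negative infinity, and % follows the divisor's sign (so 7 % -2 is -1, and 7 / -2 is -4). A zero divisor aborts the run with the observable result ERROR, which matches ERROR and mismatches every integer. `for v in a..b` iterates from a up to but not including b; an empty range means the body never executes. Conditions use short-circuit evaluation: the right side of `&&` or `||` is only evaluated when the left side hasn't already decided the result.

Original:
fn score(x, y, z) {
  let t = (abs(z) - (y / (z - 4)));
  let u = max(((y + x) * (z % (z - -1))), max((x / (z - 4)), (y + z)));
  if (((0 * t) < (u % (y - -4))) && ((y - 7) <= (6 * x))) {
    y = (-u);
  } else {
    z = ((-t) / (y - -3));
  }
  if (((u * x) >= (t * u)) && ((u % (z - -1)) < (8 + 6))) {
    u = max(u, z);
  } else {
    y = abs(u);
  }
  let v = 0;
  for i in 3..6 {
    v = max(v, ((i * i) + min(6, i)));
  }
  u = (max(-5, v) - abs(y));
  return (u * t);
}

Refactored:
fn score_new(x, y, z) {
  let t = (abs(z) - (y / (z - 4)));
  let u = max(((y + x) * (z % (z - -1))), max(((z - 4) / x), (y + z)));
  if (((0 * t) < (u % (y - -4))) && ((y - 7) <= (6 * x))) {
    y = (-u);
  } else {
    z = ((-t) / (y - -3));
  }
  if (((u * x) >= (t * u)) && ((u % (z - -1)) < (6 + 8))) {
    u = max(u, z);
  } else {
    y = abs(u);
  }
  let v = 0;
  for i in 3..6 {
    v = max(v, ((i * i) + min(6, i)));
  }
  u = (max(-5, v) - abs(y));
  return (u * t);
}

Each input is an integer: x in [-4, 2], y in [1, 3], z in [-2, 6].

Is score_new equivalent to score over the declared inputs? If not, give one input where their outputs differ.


These are not equivalent — on x=-4, y=1, z=-2 the outputs split (ERROR vs 87).
score: t = 3; u = 0; (((0 * t) < (u % (y - -4))) && ((y - 7) <= (6 * x))) -> false; z = -1; division by zero -> ERROR
score_new: t = 3; u = 1; (((0 * t) < (u % (y - -4))) && ((y - 7) <= (6 * x))) -> false; z = -1; (((u * x) >= (t * u)) && ((u % (z - -1)) < (6 + 8))) -> false; y = 1; v = 0; [i=3]; v = 12; [i=4]; v = 20; [i=5]; v = 30; u = 29; return 87
verdict: not equivalent; witness: x=-4, y=1, z=-2
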